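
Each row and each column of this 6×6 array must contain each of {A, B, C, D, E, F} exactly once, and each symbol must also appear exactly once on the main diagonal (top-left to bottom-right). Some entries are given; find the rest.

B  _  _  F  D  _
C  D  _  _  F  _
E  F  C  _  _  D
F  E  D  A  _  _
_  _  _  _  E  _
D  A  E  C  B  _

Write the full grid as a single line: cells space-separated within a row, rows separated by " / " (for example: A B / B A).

Cell (r1,c2): row 1 has {B,D,F}; column 2 has {A,D,E,F} → C.
Cell (r1,c3): row 1 has {B,C,D,F}; column 3 has {C,D,E} → A.
Cell (r1,c6): row 1 has {A,B,C,D,F}; column 6 has {D} → E.
Cell (r2,c3): row 2 has {C,D,F}; column 3 has {A,C,D,E} → B.
Cell (r2,c4): row 2 has {B,C,D,F}; column 4 has {A,C,F} → E.
Cell (r2,c6): row 2 has {B,C,D,E,F}; column 6 has {D,E} → A.
Cell (r3,c4): row 3 has {C,D,E,F}; column 4 has {A,C,E,F} → B.
Cell (r3,c5): row 3 has {B,C,D,E,F}; column 5 has {B,D,E,F} → A.
Cell (r4,c5): row 4 has {A,D,E,F}; column 5 has {A,B,D,E,F} → C.
Cell (r4,c6): row 4 has {A,C,D,E,F}; column 6 has {A,D,E} → B.
Cell (r5,c1): row 5 has {E}; column 1 has {B,C,D,E,F} → A.
Cell (r5,c2): row 5 has {A,E}; column 2 has {A,C,D,E,F} → B.
Cell (r5,c3): row 5 has {A,B,E}; column 3 has {A,B,C,D,E} → F.
Cell (r5,c4): row 5 has {A,B,E,F}; column 4 has {A,B,C,E,F} → D.
Cell (r5,c6): row 5 has {A,B,D,E,F}; column 6 has {A,B,D,E} → C.
Cell (r6,c6): row 6 has {A,B,C,D,E}; column 6 has {A,B,C,D,E}; the diagonal has {A,B,C,D,E} → F.

B C A F D E / C D B E F A / E F C B A D / F E D A C B / A B F D E C / D A E C B F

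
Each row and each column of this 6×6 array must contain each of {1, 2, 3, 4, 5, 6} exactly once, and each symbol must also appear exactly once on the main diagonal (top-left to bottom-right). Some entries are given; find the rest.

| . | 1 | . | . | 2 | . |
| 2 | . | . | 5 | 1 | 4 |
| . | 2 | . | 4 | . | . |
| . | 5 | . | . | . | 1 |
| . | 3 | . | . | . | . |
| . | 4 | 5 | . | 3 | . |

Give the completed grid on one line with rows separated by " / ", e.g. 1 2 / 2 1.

5 1 4 6 2 3 / 2 6 3 5 1 4 / 3 2 1 4 5 6 / 4 5 2 3 6 1 / 1 3 6 2 4 5 / 6 4 5 1 3 2

(r2,c2) = 6
(r2,c3) = 3
(r3,c3) = 1
(r6,c6) = 2
(r4,c4) = 3
(r1,c4) = 6
(r6,c4) = 1
(r1,c3) = 4
(r5,c4) = 2
(r6,c1) = 6
(r1,c1) = 5
(r1,c6) = 3
(r3,c1) = 3
(r4,c1) = 4
(r4,c5) = 6
(r5,c1) = 1
(r5,c3) = 6
(r5,c5) = 4
(r5,c6) = 5
(r3,c5) = 5
(r3,c6) = 6
(r4,c3) = 2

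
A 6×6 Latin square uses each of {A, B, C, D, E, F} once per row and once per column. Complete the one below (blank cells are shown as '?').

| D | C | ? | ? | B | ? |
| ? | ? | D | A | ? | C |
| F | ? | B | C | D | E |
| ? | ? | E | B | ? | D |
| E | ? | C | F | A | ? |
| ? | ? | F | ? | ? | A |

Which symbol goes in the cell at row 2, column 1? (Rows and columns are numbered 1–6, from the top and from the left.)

B

Cell (r1,c3): row 1 has {B,C,D}; column 3 has {B,C,D,E,F} → A.
Cell (r1,c4): row 1 has {A,B,C,D}; column 4 has {A,B,C,F} → E.
Cell (r1,c6): row 1 has {A,B,C,D,E}; column 6 has {A,C,D,E} → F.
Cell (r2,c1): row 2 has {A,C,D}; column 1 has {D,E,F} → B.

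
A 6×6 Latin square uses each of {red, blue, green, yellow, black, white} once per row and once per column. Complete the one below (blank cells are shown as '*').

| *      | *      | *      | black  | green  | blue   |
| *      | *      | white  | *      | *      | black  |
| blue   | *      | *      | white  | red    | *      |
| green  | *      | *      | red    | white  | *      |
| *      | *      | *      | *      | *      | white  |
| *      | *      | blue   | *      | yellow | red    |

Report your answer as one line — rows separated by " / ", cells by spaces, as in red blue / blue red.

white yellow red black green blue / red green white yellow blue black / blue black yellow white red green / green blue black red white yellow / yellow red green blue black white / black white blue green yellow red

Cell (r2,c5): row 2 has {black,white}; column 5 has {red,green,yellow,white} → blue.
Cell (r4,c6): row 4 has {red,green,white}; column 6 has {red,blue,black,white} → yellow.
Cell (r5,c5): row 5 has {white}; column 5 has {red,blue,green,yellow,white} → black.
Cell (r6,c4): row 6 has {red,blue,yellow}; column 4 has {red,black,white} → green.
Cell (r2,c4): row 2 has {blue,black,white}; column 4 has {red,green,black,white} → yellow.
Cell (r3,c6): row 3 has {red,blue,white}; column 6 has {red,blue,yellow,black,white} → green.
Cell (r4,c3): row 4 has {red,green,yellow,white}; column 3 has {blue,white} → black.
Cell (r5,c4): row 5 has {black,white}; column 4 has {red,green,yellow,black,white} → blue.
Cell (r2,c1): row 2 has {blue,yellow,black,white}; column 1 has {blue,green} → red.
Cell (r2,c2): row 2 has {red,blue,yellow,black,white}; column 2 is empty so far → green.
Cell (r3,c3): row 3 has {red,blue,green,white}; column 3 has {blue,black,white} → yellow.
Cell (r4,c2): row 4 has {red,green,yellow,black,white}; column 2 has {green} → blue.
Cell (r5,c1): row 5 has {blue,black,white}; column 1 has {red,blue,green} → yellow.
Cell (r5,c2): row 5 has {blue,yellow,black,white}; column 2 has {blue,green} → red.
Cell (r5,c3): row 5 has {red,blue,yellow,black,white}; column 3 has {blue,yellow,black,white} → green.
Cell (r1,c1): row 1 has {blue,green,black}; column 1 has {red,blue,green,yellow} → white.
Cell (r1,c2): row 1 has {blue,green,black,white}; column 2 has {red,blue,green} → yellow.
Cell (r1,c3): row 1 has {blue,green,yellow,black,white}; column 3 has {blue,green,yellow,black,white} → red.
Cell (r3,c2): row 3 has {red,blue,green,yellow,white}; column 2 has {red,blue,green,yellow} → black.
Cell (r6,c1): row 6 has {red,blue,green,yellow}; column 1 has {red,blue,green,yellow,white} → black.
Cell (r6,c2): row 6 has {red,blue,green,yellow,black}; column 2 has {red,blue,green,yellow,black} → white.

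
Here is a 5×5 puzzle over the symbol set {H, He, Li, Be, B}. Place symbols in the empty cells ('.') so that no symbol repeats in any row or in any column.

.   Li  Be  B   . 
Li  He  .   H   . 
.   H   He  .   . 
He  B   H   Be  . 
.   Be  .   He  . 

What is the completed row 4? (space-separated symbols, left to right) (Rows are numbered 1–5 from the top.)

(r1,c1) = H
(r1,c5) = He
(r2,c3) = B
(r2,c5) = Be
(r3,c4) = Li
(r3,c5) = B
(r4,c5) = Li

He B H Be Li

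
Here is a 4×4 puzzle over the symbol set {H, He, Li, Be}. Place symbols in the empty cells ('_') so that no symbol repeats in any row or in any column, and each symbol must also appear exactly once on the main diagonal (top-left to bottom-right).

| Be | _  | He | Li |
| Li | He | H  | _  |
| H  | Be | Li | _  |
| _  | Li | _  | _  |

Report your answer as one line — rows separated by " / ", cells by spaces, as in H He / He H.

Be H He Li / Li He H Be / H Be Li He / He Li Be H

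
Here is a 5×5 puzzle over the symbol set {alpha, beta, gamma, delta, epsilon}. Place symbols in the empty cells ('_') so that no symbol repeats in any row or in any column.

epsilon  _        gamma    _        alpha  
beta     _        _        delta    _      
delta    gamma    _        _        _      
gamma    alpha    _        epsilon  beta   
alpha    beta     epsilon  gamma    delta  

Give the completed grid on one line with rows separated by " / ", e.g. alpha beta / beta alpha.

epsilon delta gamma beta alpha / beta epsilon alpha delta gamma / delta gamma beta alpha epsilon / gamma alpha delta epsilon beta / alpha beta epsilon gamma delta

(r1,c2) = delta
(r1,c4) = beta
(r2,c2) = epsilon
(r2,c3) = alpha
(r2,c5) = gamma
(r3,c3) = beta
(r3,c4) = alpha
(r3,c5) = epsilon
(r4,c3) = delta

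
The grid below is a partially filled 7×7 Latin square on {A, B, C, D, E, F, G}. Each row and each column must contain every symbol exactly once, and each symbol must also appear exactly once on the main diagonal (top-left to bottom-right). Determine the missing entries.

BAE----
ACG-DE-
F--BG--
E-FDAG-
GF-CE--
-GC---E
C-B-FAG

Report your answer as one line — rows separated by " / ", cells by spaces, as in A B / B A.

B A E G C D F / A C G F D E B / F E A B G C D / E B F D A G C / G F D C E B A / D G C A B F E / C D B E F A G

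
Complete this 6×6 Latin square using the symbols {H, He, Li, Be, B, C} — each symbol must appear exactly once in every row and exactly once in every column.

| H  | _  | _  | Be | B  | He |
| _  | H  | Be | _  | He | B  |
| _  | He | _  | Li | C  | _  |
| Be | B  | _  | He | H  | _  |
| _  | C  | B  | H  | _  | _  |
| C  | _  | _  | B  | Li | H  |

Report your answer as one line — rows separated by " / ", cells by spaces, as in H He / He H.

H Li C Be B He / Li H Be C He B / B He H Li C Be / Be B Li He H C / He C B H Be Li / C Be He B Li H

At row 1, column 2: row 1 has {H,He,Be,B}; column 2 has {H,He,B,C}; that leaves Li.
At row 1, column 3: row 1 has {H,He,Li,Be,B}; column 3 has {Be,B}; that leaves C.
At row 2, column 1: row 2 has {H,He,Be,B}; column 1 has {H,Be,C}; that leaves Li.
At row 2, column 4: row 2 has {H,He,Li,Be,B}; column 4 has {H,He,Li,Be,B}; that leaves C.
At row 3, column 1: row 3 has {He,Li,C}; column 1 has {H,Li,Be,C}; that leaves B.
At row 3, column 3: row 3 has {He,Li,B,C}; column 3 has {Be,B,C}; that leaves H.
At row 3, column 6: row 3 has {H,He,Li,B,C}; column 6 has {H,He,B}; that leaves Be.
At row 4, column 3: row 4 has {H,He,Be,B}; column 3 has {H,Be,B,C}; that leaves Li.
At row 4, column 6: row 4 has {H,He,Li,Be,B}; column 6 has {H,He,Be,B}; that leaves C.
At row 5, column 1: row 5 has {H,B,C}; column 1 has {H,Li,Be,B,C}; that leaves He.
At row 5, column 5: row 5 has {H,He,B,C}; column 5 has {H,He,Li,B,C}; that leaves Be.
At row 5, column 6: row 5 has {H,He,Be,B,C}; column 6 has {H,He,Be,B,C}; that leaves Li.
At row 6, column 2: row 6 has {H,Li,B,C}; column 2 has {H,He,Li,B,C}; that leaves Be.
At row 6, column 3: row 6 has {H,Li,Be,B,C}; column 3 has {H,Li,Be,B,C}; that leaves He.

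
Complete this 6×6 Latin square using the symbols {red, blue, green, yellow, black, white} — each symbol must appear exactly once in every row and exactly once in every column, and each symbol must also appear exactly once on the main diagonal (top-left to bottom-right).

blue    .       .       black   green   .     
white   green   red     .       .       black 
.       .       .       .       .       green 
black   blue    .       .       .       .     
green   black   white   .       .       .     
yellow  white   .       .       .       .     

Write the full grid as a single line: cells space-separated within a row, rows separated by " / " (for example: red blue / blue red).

blue red yellow black green white / white green red yellow blue black / red yellow black blue white green / black blue green white red yellow / green black white red yellow blue / yellow white blue green black red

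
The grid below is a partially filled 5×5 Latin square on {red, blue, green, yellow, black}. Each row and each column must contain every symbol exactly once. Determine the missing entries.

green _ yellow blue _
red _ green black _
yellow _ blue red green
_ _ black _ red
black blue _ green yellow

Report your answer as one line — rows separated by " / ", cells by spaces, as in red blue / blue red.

green red yellow blue black / red yellow green black blue / yellow black blue red green / blue green black yellow red / black blue red green yellow

row 1 has {blue,green,yellow}; column 5 has {red,green,yellow} — only black is left for (r1,c5).
row 2 has {red,green,black}; column 2 has {blue} — only yellow is left for (r2,c2).
row 2 has {red,green,yellow,black}; column 5 has {red,green,yellow,black} — only blue is left for (r2,c5).
row 3 has {red,blue,green,yellow}; column 2 has {blue,yellow} — only black is left for (r3,c2).
row 4 has {red,black}; column 1 has {red,green,yellow,black} — only blue is left for (r4,c1).
row 4 has {red,blue,black}; column 2 has {blue,yellow,black} — only green is left for (r4,c2).
row 4 has {red,blue,green,black}; column 4 has {red,blue,green,black} — only yellow is left for (r4,c4).
row 5 has {blue,green,yellow,black}; column 3 has {blue,green,yellow,black} — only red is left for (r5,c3).
row 1 has {blue,green,yellow,black}; column 2 has {blue,green,yellow,black} — only red is left for (r1,c2).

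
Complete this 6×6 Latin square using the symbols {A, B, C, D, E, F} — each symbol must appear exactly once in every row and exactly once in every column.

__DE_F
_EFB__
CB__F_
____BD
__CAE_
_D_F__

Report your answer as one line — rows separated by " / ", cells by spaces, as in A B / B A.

B C D E A F / A E F B D C / C B A D F E / F A E C B D / D F C A E B / E D B F C A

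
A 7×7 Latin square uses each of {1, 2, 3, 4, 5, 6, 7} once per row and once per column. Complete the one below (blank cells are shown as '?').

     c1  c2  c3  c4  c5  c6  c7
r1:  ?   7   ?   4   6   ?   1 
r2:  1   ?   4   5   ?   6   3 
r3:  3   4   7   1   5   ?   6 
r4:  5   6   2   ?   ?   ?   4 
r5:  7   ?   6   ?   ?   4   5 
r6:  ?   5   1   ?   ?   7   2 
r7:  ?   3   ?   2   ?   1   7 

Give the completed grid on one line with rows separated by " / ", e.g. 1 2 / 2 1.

2 7 3 4 6 5 1 / 1 2 4 5 7 6 3 / 3 4 7 1 5 2 6 / 5 6 2 7 1 3 4 / 7 1 6 3 2 4 5 / 4 5 1 6 3 7 2 / 6 3 5 2 4 1 7

At row 1, column 1: row 1 has {1,4,6,7}; column 1 has {1,3,5,7}; that leaves 2.
At row 2, column 2: row 2 has {1,3,4,5,6}; column 2 has {3,4,5,6,7}; that leaves 2.
At row 2, column 5: row 2 has {1,2,3,4,5,6}; column 5 has {5,6}; that leaves 7.
At row 3, column 6: row 3 has {1,3,4,5,6,7}; column 6 has {1,4,6,7}; that leaves 2.
At row 4, column 6: row 4 has {2,4,5,6}; column 6 has {1,2,4,6,7}; that leaves 3.
At row 5, column 2: row 5 has {4,5,6,7}; column 2 has {2,3,4,5,6,7}; that leaves 1.
At row 5, column 4: row 5 has {1,4,5,6,7}; column 4 has {1,2,4,5}; that leaves 3.
At row 5, column 5: row 5 has {1,3,4,5,6,7}; column 5 has {5,6,7}; that leaves 2.
At row 6, column 4: row 6 has {1,2,5,7}; column 4 has {1,2,3,4,5}; that leaves 6.
At row 7, column 3: row 7 has {1,2,3,7}; column 3 has {1,2,4,6,7}; that leaves 5.
At row 7, column 5: row 7 has {1,2,3,5,7}; column 5 has {2,5,6,7}; that leaves 4.
At row 1, column 3: row 1 has {1,2,4,6,7}; column 3 has {1,2,4,5,6,7}; that leaves 3.
At row 1, column 6: row 1 has {1,2,3,4,6,7}; column 6 has {1,2,3,4,6,7}; that leaves 5.
At row 4, column 4: row 4 has {2,3,4,5,6}; column 4 has {1,2,3,4,5,6}; that leaves 7.
At row 4, column 5: row 4 has {2,3,4,5,6,7}; column 5 has {2,4,5,6,7}; that leaves 1.
At row 6, column 1: row 6 has {1,2,5,6,7}; column 1 has {1,2,3,5,7}; that leaves 4.
At row 6, column 5: row 6 has {1,2,4,5,6,7}; column 5 has {1,2,4,5,6,7}; that leaves 3.
At row 7, column 1: row 7 has {1,2,3,4,5,7}; column 1 has {1,2,3,4,5,7}; that leaves 6.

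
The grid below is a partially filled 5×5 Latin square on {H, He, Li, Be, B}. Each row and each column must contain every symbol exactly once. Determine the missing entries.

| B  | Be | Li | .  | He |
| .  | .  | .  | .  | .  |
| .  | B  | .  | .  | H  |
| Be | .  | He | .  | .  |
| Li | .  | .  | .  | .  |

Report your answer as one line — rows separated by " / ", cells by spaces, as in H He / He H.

(r1,c4) = H
(r3,c1) = He
(r3,c3) = Be
(r3,c4) = Li
(r4,c4) = B
(r4,c5) = Li
(r2,c1) = H
(r2,c3) = B
(r2,c5) = Be
(r4,c2) = H
(r5,c2) = He
(r5,c3) = H
(r5,c4) = Be
(r5,c5) = B
(r2,c2) = Li
(r2,c4) = He

B Be Li H He / H Li B He Be / He B Be Li H / Be H He B Li / Li He H Be B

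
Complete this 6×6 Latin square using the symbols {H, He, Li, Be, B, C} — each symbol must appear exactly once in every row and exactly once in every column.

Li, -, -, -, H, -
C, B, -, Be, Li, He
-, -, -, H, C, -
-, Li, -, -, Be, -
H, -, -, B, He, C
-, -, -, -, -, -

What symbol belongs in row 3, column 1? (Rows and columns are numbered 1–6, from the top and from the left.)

Be

At row 2, column 3: row 2 has {He,Li,Be,B,C}; column 3 is empty so far; that leaves H.
At row 5, column 2: row 5 has {H,He,B,C}; column 2 has {Li,B}; that leaves Be.
At row 5, column 3: row 5 has {H,He,Be,B,C}; column 3 has {H}; that leaves Li.
At row 6, column 5: row 6 is empty so far; column 5 has {H,He,Li,Be,C}; that leaves B.
At row 3, column 2: row 3 has {H,C}; column 2 has {Li,Be,B}; that leaves He.
At row 1, column 2: row 1 has {H,Li}; column 2 has {He,Li,Be,B}; that leaves C.
At row 1, column 4: row 1 has {H,Li,C}; column 4 has {H,Be,B}; that leaves He.
At row 4, column 4: row 4 has {Li,Be}; column 4 has {H,He,Be,B}; that leaves C.
At row 6, column 2: row 6 has {B}; column 2 has {He,Li,Be,B,C}; that leaves H.
At row 6, column 4: row 6 has {H,B}; column 4 has {H,He,Be,B,C}; that leaves Li.
At row 6, column 6: row 6 has {H,Li,B}; column 6 has {He,C}; that leaves Be.
At row 1, column 6: row 1 has {H,He,Li,C}; column 6 has {He,Be,C}; that leaves B.
At row 3, column 6: row 3 has {H,He,C}; column 6 has {He,Be,B,C}; that leaves Li.
At row 4, column 6: row 4 has {Li,Be,C}; column 6 has {He,Li,Be,B,C}; that leaves H.
At row 6, column 1: row 6 has {H,Li,Be,B}; column 1 has {H,Li,C}; that leaves He.
At row 6, column 3: row 6 has {H,He,Li,Be,B}; column 3 has {H,Li}; that leaves C.
At row 1, column 3: row 1 has {H,He,Li,B,C}; column 3 has {H,Li,C}; that leaves Be.
At row 3, column 3: row 3 has {H,He,Li,C}; column 3 has {H,Li,Be,C}; that leaves B.
At row 4, column 1: row 4 has {H,Li,Be,C}; column 1 has {H,He,Li,C}; that leaves B.
At row 4, column 3: row 4 has {H,Li,Be,B,C}; column 3 has {H,Li,Be,B,C}; that leaves He.
At row 3, column 1: row 3 has {H,He,Li,B,C}; column 1 has {H,He,Li,B,C}; that leaves Be.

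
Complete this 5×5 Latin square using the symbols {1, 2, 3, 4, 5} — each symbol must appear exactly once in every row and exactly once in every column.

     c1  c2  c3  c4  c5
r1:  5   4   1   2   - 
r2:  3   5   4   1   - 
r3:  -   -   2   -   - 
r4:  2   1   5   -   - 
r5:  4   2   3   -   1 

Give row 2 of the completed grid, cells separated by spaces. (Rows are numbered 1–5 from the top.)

At row 1, column 5: row 1 has {1,2,4,5}; column 5 has {1}; that leaves 3.
At row 2, column 5: row 2 has {1,3,4,5}; column 5 has {1,3}; that leaves 2.

3 5 4 1 2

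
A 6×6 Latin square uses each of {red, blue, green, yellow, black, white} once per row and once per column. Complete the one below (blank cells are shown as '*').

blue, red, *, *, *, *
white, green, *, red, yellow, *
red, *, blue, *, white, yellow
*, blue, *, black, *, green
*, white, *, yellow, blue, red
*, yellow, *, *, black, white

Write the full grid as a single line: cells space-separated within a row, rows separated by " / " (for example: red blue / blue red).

blue red yellow white green black / white green black red yellow blue / red black blue green white yellow / yellow blue white black red green / black white green yellow blue red / green yellow red blue black white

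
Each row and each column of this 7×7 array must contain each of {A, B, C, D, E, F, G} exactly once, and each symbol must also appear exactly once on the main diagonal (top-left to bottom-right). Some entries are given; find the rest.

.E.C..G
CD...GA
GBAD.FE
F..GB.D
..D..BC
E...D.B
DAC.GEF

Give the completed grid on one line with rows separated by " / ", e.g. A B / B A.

B E F C A D G / C D B E F G A / G B A D C F E / F C E G B A D / A G D F E B C / E F G A D C B / D A C B G E F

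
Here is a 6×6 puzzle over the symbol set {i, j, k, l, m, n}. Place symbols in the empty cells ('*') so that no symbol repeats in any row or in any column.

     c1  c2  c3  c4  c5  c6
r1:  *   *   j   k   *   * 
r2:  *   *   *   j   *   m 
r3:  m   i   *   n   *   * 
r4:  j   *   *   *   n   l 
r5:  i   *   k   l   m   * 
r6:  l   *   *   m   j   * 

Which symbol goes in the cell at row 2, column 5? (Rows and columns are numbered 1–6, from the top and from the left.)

i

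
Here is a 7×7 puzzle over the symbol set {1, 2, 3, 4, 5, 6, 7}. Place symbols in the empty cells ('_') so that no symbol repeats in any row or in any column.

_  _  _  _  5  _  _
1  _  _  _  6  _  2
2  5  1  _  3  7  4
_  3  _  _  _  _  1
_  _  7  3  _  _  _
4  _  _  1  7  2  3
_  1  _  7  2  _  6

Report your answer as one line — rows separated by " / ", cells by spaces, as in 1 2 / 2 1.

3 4 6 2 5 1 7 / 1 7 3 4 6 5 2 / 2 5 1 6 3 7 4 / 7 3 2 5 4 6 1 / 6 2 7 3 1 4 5 / 4 6 5 1 7 2 3 / 5 1 4 7 2 3 6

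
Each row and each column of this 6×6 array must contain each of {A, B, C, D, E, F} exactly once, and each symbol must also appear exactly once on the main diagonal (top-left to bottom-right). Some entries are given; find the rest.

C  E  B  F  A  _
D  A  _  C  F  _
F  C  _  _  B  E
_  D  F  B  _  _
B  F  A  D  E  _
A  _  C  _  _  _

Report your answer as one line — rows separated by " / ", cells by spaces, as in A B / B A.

C E B F A D / D A E C F B / F C D A B E / E D F B C A / B F A D E C / A B C E D F

row 1 has {A,B,C,E,F}; column 6 has {E} — only D is left for (r1,c6).
row 2 has {A,C,D,F}; column 3 has {A,B,C,F} — only E is left for (r2,c3).
row 2 has {A,C,D,E,F}; column 6 has {D,E} — only B is left for (r2,c6).
row 3 has {B,C,E,F}; column 3 has {A,B,C,E,F}; the diagonal has {A,B,C,E} — only D is left for (r3,c3).
row 3 has {B,C,D,E,F}; column 4 has {B,C,D,F} — only A is left for (r3,c4).
row 4 has {B,D,F}; column 1 has {A,B,C,D,F} — only E is left for (r4,c1).
row 4 has {B,D,E,F}; column 5 has {A,B,E,F} — only C is left for (r4,c5).
row 4 has {B,C,D,E,F}; column 6 has {B,D,E} — only A is left for (r4,c6).
row 5 has {A,B,D,E,F}; column 6 has {A,B,D,E} — only C is left for (r5,c6).
row 6 has {A,C}; column 2 has {A,C,D,E,F} — only B is left for (r6,c2).
row 6 has {A,B,C}; column 4 has {A,B,C,D,F} — only E is left for (r6,c4).
row 6 has {A,B,C,E}; column 5 has {A,B,C,E,F} — only D is left for (r6,c5).
row 6 has {A,B,C,D,E}; column 6 has {A,B,C,D,E}; the diagonal has {A,B,C,D,E} — only F is left for (r6,c6).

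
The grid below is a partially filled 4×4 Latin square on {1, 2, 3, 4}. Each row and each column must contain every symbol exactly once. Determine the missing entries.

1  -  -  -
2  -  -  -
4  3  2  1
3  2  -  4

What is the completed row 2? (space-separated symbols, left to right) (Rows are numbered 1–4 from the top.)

2 1 4 3

(r1,c2) = 4
(r1,c3) = 3
(r1,c4) = 2
(r2,c2) = 1
(r2,c3) = 4
(r2,c4) = 3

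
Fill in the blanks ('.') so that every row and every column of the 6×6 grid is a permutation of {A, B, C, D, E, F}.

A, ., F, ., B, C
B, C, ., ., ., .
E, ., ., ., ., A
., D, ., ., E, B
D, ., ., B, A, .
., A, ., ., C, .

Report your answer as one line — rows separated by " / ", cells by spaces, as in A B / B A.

Cell (r1,c2): row 1 has {A,B,C,F}; column 2 has {A,C,D} → E.
Cell (r1,c4): row 1 has {A,B,C,E,F}; column 4 has {B} → D.
Cell (r5,c2): row 5 has {A,B,D}; column 2 has {A,C,D,E} → F.
Cell (r5,c6): row 5 has {A,B,D,F}; column 6 has {A,B,C} → E.
Cell (r6,c1): row 6 has {A,C}; column 1 has {A,B,D,E} → F.
Cell (r6,c4): row 6 has {A,C,F}; column 4 has {B,D} → E.
Cell (r6,c6): row 6 has {A,C,E,F}; column 6 has {A,B,C,E} → D.
Cell (r2,c6): row 2 has {B,C}; column 6 has {A,B,C,D,E} → F.
Cell (r3,c2): row 3 has {A,E}; column 2 has {A,C,D,E,F} → B.
Cell (r4,c1): row 4 has {B,D,E}; column 1 has {A,B,D,E,F} → C.
Cell (r4,c3): row 4 has {B,C,D,E}; column 3 has {F} → A.
Cell (r4,c4): row 4 has {A,B,C,D,E}; column 4 has {B,D,E} → F.
Cell (r5,c3): row 5 has {A,B,D,E,F}; column 3 has {A,F} → C.
Cell (r6,c3): row 6 has {A,C,D,E,F}; column 3 has {A,C,F} → B.
Cell (r2,c4): row 2 has {B,C,F}; column 4 has {B,D,E,F} → A.
Cell (r2,c5): row 2 has {A,B,C,F}; column 5 has {A,B,C,E} → D.
Cell (r3,c3): row 3 has {A,B,E}; column 3 has {A,B,C,F} → D.
Cell (r3,c4): row 3 has {A,B,D,E}; column 4 has {A,B,D,E,F} → C.
Cell (r3,c5): row 3 has {A,B,C,D,E}; column 5 has {A,B,C,D,E} → F.
Cell (r2,c3): row 2 has {A,B,C,D,F}; column 3 has {A,B,C,D,F} → E.

A E F D B C / B C E A D F / E B D C F A / C D A F E B / D F C B A E / F A B E C D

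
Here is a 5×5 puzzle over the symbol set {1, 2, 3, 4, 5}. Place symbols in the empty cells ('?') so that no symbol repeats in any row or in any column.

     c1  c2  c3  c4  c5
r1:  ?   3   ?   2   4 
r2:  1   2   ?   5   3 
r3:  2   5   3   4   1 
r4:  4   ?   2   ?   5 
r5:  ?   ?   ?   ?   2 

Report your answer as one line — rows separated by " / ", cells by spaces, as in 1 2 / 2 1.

(r1,c1) = 5
(r1,c3) = 1
(r2,c3) = 4
(r4,c2) = 1
(r4,c4) = 3
(r5,c1) = 3
(r5,c2) = 4
(r5,c3) = 5
(r5,c4) = 1

5 3 1 2 4 / 1 2 4 5 3 / 2 5 3 4 1 / 4 1 2 3 5 / 3 4 5 1 2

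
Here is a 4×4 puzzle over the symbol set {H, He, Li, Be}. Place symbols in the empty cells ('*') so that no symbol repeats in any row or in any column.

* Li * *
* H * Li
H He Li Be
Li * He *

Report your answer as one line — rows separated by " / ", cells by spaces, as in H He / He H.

Be Li H He / He H Be Li / H He Li Be / Li Be He H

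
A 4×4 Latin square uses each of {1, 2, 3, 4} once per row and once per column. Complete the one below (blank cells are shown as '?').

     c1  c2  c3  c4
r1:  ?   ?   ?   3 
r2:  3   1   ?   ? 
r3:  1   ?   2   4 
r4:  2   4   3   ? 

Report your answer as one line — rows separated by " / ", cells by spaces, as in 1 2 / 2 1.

4 2 1 3 / 3 1 4 2 / 1 3 2 4 / 2 4 3 1

(r1,c1) = 4
(r1,c2) = 2
(r1,c3) = 1
(r2,c3) = 4
(r2,c4) = 2
(r3,c2) = 3
(r4,c4) = 1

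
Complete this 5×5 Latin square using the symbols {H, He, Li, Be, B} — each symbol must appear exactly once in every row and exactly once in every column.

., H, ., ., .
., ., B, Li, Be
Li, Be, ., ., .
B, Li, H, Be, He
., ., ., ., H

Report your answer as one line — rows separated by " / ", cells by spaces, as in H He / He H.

row 2 has {Li,Be,B}; column 2 has {H,Li,Be} — only He is left for (r2,c2).
row 3 has {Li,Be}; column 3 has {H,B} — only He is left for (r3,c3).
row 3 has {He,Li,Be}; column 5 has {H,He,Be} — only B is left for (r3,c5).
row 5 has {H}; column 2 has {H,He,Li,Be} — only B is left for (r5,c2).
row 5 has {H,B}; column 4 has {Li,Be} — only He is left for (r5,c4).
row 1 has {H}; column 4 has {He,Li,Be} — only B is left for (r1,c4).
row 1 has {H,B}; column 5 has {H,He,Be,B} — only Li is left for (r1,c5).
row 2 has {He,Li,Be,B}; column 1 has {Li,B} — only H is left for (r2,c1).
row 3 has {He,Li,Be,B}; column 4 has {He,Li,Be,B} — only H is left for (r3,c4).
row 5 has {H,He,B}; column 1 has {H,Li,B} — only Be is left for (r5,c1).
row 5 has {H,He,Be,B}; column 3 has {H,He,B} — only Li is left for (r5,c3).
row 1 has {H,Li,B}; column 1 has {H,Li,Be,B} — only He is left for (r1,c1).
row 1 has {H,He,Li,B}; column 3 has {H,He,Li,B} — only Be is left for (r1,c3).

He H Be B Li / H He B Li Be / Li Be He H B / B Li H Be He / Be B Li He H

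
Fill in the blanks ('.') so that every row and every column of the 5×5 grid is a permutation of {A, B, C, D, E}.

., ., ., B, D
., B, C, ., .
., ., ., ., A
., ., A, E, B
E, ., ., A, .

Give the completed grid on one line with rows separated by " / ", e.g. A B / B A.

C A E B D / A B C D E / B E D C A / D C A E B / E D B A C

(r1,c3) = E
(r2,c4) = D
(r2,c5) = E
(r3,c4) = C
(r5,c5) = C
(r2,c1) = A
(r5,c2) = D
(r5,c3) = B
(r1,c1) = C
(r1,c2) = A
(r3,c2) = E
(r3,c3) = D
(r4,c1) = D
(r4,c2) = C
(r3,c1) = B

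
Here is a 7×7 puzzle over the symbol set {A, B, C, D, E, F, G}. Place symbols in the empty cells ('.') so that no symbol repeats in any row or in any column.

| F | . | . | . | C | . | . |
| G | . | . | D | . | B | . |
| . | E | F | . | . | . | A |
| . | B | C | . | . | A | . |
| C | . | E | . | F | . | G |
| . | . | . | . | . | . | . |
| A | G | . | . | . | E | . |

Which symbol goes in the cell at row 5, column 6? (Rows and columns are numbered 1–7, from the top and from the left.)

(r2,c3): row 2 has {B,D,G}; column 3 has {C,E,F}, so it must be A.
(r2,c5): row 2 has {A,B,D,G}; column 5 has {C,F}, so it must be E.
(r5,c6): row 5 has {C,E,F,G}; column 6 has {A,B,E}, so it must be D.

D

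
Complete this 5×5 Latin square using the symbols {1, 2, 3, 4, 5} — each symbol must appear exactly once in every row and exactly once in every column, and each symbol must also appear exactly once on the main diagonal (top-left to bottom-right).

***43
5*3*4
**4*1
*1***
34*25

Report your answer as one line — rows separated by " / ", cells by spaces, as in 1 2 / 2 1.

1 5 2 4 3 / 5 2 3 1 4 / 2 3 4 5 1 / 4 1 5 3 2 / 3 4 1 2 5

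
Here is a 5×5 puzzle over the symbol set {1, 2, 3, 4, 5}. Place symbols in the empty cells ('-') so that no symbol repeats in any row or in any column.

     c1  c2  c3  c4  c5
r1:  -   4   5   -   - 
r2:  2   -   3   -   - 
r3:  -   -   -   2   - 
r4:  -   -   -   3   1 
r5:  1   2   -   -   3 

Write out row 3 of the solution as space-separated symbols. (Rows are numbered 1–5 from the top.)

5 3 1 2 4

Cell (r1,c1): row 1 has {4,5}; column 1 has {1,2} → 3.
Cell (r1,c4): row 1 has {3,4,5}; column 4 has {2,3} → 1.
Cell (r1,c5): row 1 has {1,3,4,5}; column 5 has {1,3} → 2.
Cell (r4,c2): row 4 has {1,3}; column 2 has {2,4} → 5.
Cell (r5,c3): row 5 has {1,2,3}; column 3 has {3,5} → 4.
Cell (r5,c4): row 5 has {1,2,3,4}; column 4 has {1,2,3} → 5.
Cell (r2,c2): row 2 has {2,3}; column 2 has {2,4,5} → 1.
Cell (r2,c4): row 2 has {1,2,3}; column 4 has {1,2,3,5} → 4.
Cell (r2,c5): row 2 has {1,2,3,4}; column 5 has {1,2,3} → 5.
Cell (r3,c2): row 3 has {2}; column 2 has {1,2,4,5} → 3.
Cell (r3,c3): row 3 has {2,3}; column 3 has {3,4,5} → 1.
Cell (r3,c5): row 3 has {1,2,3}; column 5 has {1,2,3,5} → 4.
Cell (r4,c1): row 4 has {1,3,5}; column 1 has {1,2,3} → 4.
Cell (r4,c3): row 4 has {1,3,4,5}; column 3 has {1,3,4,5} → 2.
Cell (r3,c1): row 3 has {1,2,3,4}; column 1 has {1,2,3,4} → 5.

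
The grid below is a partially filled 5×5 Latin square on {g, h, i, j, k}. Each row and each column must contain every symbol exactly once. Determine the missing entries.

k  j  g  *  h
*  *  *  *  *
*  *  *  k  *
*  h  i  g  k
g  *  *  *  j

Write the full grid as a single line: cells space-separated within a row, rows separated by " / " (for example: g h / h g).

row 1 has {g,h,j,k}; column 4 has {g,k} — only i is left for (r1,c4).
row 4 has {g,h,i,k}; column 1 has {g,k} — only j is left for (r4,c1).
row 5 has {g,j}; column 4 has {g,i,k} — only h is left for (r5,c4).
row 2 is empty so far; column 4 has {g,h,i,k} — only j is left for (r2,c4).
row 5 has {g,h,j}; column 3 has {g,i} — only k is left for (r5,c3).
row 2 has {j}; column 3 has {g,i,k} — only h is left for (r2,c3).
row 3 has {k}; column 3 has {g,h,i,k} — only j is left for (r3,c3).
row 5 has {g,h,j,k}; column 2 has {h,j} — only i is left for (r5,c2).
row 2 has {h,j}; column 1 has {g,j,k} — only i is left for (r2,c1).
row 2 has {h,i,j}; column 5 has {h,j,k} — only g is left for (r2,c5).
row 3 has {j,k}; column 1 has {g,i,j,k} — only h is left for (r3,c1).
row 3 has {h,j,k}; column 2 has {h,i,j} — only g is left for (r3,c2).
row 3 has {g,h,j,k}; column 5 has {g,h,j,k} — only i is left for (r3,c5).
row 2 has {g,h,i,j}; column 2 has {g,h,i,j} — only k is left for (r2,c2).

k j g i h / i k h j g / h g j k i / j h i g k / g i k h j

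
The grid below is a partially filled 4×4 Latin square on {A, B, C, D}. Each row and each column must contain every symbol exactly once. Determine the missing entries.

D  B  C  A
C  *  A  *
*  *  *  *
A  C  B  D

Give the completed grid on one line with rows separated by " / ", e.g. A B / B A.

D B C A / C D A B / B A D C / A C B D

(r2,c2) = D
(r2,c4) = B
(r3,c1) = B
(r3,c2) = A
(r3,c3) = D
(r3,c4) = C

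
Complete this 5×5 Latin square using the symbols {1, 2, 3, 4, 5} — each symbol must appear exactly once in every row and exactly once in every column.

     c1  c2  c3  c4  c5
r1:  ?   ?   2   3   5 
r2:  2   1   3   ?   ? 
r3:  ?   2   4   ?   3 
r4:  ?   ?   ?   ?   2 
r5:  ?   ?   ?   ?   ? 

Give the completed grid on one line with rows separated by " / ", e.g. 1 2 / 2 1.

(r1,c2) = 4
(r2,c5) = 4
(r5,c5) = 1
(r1,c1) = 1
(r2,c4) = 5
(r3,c1) = 5
(r3,c4) = 1
(r4,c4) = 4
(r5,c3) = 5
(r5,c4) = 2
(r4,c1) = 3
(r4,c2) = 5
(r4,c3) = 1
(r5,c1) = 4
(r5,c2) = 3

1 4 2 3 5 / 2 1 3 5 4 / 5 2 4 1 3 / 3 5 1 4 2 / 4 3 5 2 1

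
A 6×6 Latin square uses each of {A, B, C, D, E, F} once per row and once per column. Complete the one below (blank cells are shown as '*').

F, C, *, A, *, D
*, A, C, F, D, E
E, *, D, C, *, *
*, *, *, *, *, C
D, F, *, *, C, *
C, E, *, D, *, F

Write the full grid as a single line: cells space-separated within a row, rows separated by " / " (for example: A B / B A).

(r2,c1): row 2 has {A,C,D,E,F}; column 1 has {C,D,E,F}, so it must be B.
(r3,c2): row 3 has {C,D,E}; column 2 has {A,C,E,F}, so it must be B.
(r3,c6): row 3 has {B,C,D,E}; column 6 has {C,D,E,F}, so it must be A.
(r4,c1): row 4 has {C}; column 1 has {B,C,D,E,F}, so it must be A.
(r4,c2): row 4 has {A,C}; column 2 has {A,B,C,E,F}, so it must be D.
(r5,c6): row 5 has {C,D,F}; column 6 has {A,C,D,E,F}, so it must be B.
(r3,c5): row 3 has {A,B,C,D,E}; column 5 has {C,D}, so it must be F.
(r5,c4): row 5 has {B,C,D,F}; column 4 has {A,C,D,F}, so it must be E.
(r4,c4): row 4 has {A,C,D}; column 4 has {A,C,D,E,F}, so it must be B.
(r4,c5): row 4 has {A,B,C,D}; column 5 has {C,D,F}, so it must be E.
(r5,c3): row 5 has {B,C,D,E,F}; column 3 has {C,D}, so it must be A.
(r6,c3): row 6 has {C,D,E,F}; column 3 has {A,C,D}, so it must be B.
(r6,c5): row 6 has {B,C,D,E,F}; column 5 has {C,D,E,F}, so it must be A.
(r1,c3): row 1 has {A,C,D,F}; column 3 has {A,B,C,D}, so it must be E.
(r1,c5): row 1 has {A,C,D,E,F}; column 5 has {A,C,D,E,F}, so it must be B.
(r4,c3): row 4 has {A,B,C,D,E}; column 3 has {A,B,C,D,E}, so it must be F.

F C E A B D / B A C F D E / E B D C F A / A D F B E C / D F A E C B / C E B D A F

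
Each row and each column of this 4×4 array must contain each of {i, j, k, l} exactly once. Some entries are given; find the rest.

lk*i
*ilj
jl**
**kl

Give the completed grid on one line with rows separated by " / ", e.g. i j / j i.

(r1,c3): row 1 has {i,k,l}; column 3 has {k,l}, so it must be j.
(r2,c1): row 2 has {i,j,l}; column 1 has {j,l}, so it must be k.
(r3,c3): row 3 has {j,l}; column 3 has {j,k,l}, so it must be i.
(r3,c4): row 3 has {i,j,l}; column 4 has {i,j,l}, so it must be k.
(r4,c1): row 4 has {k,l}; column 1 has {j,k,l}, so it must be i.
(r4,c2): row 4 has {i,k,l}; column 2 has {i,k,l}, so it must be j.

l k j i / k i l j / j l i k / i j k l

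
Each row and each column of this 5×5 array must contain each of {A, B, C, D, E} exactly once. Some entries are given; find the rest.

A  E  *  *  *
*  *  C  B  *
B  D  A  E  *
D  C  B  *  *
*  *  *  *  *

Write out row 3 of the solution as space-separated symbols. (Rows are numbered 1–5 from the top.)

B D A E C

At row 1, column 3: row 1 has {A,E}; column 3 has {A,B,C}; that leaves D.
At row 1, column 4: row 1 has {A,D,E}; column 4 has {B,E}; that leaves C.
At row 1, column 5: row 1 has {A,C,D,E}; column 5 is empty so far; that leaves B.
At row 2, column 1: row 2 has {B,C}; column 1 has {A,B,D}; that leaves E.
At row 2, column 2: row 2 has {B,C,E}; column 2 has {C,D,E}; that leaves A.
At row 2, column 5: row 2 has {A,B,C,E}; column 5 has {B}; that leaves D.
At row 3, column 5: row 3 has {A,B,D,E}; column 5 has {B,D}; that leaves C.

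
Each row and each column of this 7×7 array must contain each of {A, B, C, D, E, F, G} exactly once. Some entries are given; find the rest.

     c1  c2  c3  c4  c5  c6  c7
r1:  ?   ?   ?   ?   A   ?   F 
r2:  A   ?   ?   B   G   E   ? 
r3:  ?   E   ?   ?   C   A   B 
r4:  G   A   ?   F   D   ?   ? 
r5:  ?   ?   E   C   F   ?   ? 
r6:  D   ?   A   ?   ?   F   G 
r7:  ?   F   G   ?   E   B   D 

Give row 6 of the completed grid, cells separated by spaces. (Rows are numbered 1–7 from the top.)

D C A E B F G

(r2,c7) = C
(r3,c1) = F
(r3,c3) = D
(r3,c4) = G
(r4,c6) = C
(r4,c7) = E
(r5,c1) = B
(r5,c7) = A
(r6,c4) = E
(r6,c5) = B
(r7,c1) = C
(r7,c4) = A
(r1,c1) = E
(r1,c4) = D
(r1,c6) = G
(r2,c2) = D
(r2,c3) = F
(r4,c3) = B
(r5,c2) = G
(r5,c6) = D
(r6,c2) = C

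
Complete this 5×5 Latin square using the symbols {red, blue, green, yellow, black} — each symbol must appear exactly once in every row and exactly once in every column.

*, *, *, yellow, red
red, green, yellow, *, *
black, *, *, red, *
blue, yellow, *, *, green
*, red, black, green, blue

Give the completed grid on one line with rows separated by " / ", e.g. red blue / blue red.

(r1,c1) = green
(r1,c3) = blue
(r2,c5) = black
(r3,c2) = blue
(r3,c3) = green
(r3,c5) = yellow
(r4,c3) = red
(r4,c4) = black
(r5,c1) = yellow
(r1,c2) = black
(r2,c4) = blue

green black blue yellow red / red green yellow blue black / black blue green red yellow / blue yellow red black green / yellow red black green blue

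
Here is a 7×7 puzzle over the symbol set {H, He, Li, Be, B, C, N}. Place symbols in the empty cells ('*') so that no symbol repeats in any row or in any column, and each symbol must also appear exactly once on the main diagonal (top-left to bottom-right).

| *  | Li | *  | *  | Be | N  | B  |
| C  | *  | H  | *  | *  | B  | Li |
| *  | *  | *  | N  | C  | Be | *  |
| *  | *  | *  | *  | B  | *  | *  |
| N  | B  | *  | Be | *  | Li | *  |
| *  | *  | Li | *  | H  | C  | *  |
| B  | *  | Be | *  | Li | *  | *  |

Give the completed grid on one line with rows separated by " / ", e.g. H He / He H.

H Li He C Be N B / C Be H He N B Li / Li H B N C Be He / Be He N Li B H C / N B C Be He Li H / He N Li B H C Be / B C Be H Li He N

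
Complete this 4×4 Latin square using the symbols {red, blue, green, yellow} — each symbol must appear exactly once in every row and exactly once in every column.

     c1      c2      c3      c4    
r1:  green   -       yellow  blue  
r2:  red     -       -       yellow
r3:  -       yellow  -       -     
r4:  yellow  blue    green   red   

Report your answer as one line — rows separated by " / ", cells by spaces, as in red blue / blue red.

green red yellow blue / red green blue yellow / blue yellow red green / yellow blue green red

Cell (r1,c2): row 1 has {blue,green,yellow}; column 2 has {blue,yellow} → red.
Cell (r2,c2): row 2 has {red,yellow}; column 2 has {red,blue,yellow} → green.
Cell (r2,c3): row 2 has {red,green,yellow}; column 3 has {green,yellow} → blue.
Cell (r3,c1): row 3 has {yellow}; column 1 has {red,green,yellow} → blue.
Cell (r3,c3): row 3 has {blue,yellow}; column 3 has {blue,green,yellow} → red.
Cell (r3,c4): row 3 has {red,blue,yellow}; column 4 has {red,blue,yellow} → green.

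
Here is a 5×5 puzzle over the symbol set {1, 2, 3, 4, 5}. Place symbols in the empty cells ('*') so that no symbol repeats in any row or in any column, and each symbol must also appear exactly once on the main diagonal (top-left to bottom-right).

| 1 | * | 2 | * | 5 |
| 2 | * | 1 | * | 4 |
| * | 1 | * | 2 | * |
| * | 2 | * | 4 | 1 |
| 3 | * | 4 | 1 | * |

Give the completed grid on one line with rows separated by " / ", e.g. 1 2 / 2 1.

row 1 has {1,2,5}; column 4 has {1,2,4} — only 3 is left for (r1,c4).
row 2 has {1,2,4}; column 4 has {1,2,3,4} — only 5 is left for (r2,c4).
row 3 has {1,2}; column 5 has {1,4,5} — only 3 is left for (r3,c5).
row 4 has {1,2,4}; column 1 has {1,2,3} — only 5 is left for (r4,c1).
row 4 has {1,2,4,5}; column 3 has {1,2,4} — only 3 is left for (r4,c3).
row 5 has {1,3,4}; column 2 has {1,2} — only 5 is left for (r5,c2).
row 5 has {1,3,4,5}; column 5 has {1,3,4,5}; the diagonal has {1,4} — only 2 is left for (r5,c5).
row 1 has {1,2,3,5}; column 2 has {1,2,5} — only 4 is left for (r1,c2).
row 2 has {1,2,4,5}; column 2 has {1,2,4,5}; the diagonal has {1,2,4} — only 3 is left for (r2,c2).
row 3 has {1,2,3}; column 1 has {1,2,3,5} — only 4 is left for (r3,c1).
row 3 has {1,2,3,4}; column 3 has {1,2,3,4}; the diagonal has {1,2,3,4} — only 5 is left for (r3,c3).

1 4 2 3 5 / 2 3 1 5 4 / 4 1 5 2 3 / 5 2 3 4 1 / 3 5 4 1 2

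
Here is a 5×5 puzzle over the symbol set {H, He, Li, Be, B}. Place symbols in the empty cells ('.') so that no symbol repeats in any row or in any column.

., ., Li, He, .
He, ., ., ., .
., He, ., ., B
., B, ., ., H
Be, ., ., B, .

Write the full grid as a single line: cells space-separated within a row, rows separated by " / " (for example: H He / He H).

B H Li He Be / He Be B H Li / H He Be Li B / Li B He Be H / Be Li H B He

(r1,c5) = Be
(r2,c5) = Li
(r4,c1) = Li
(r4,c4) = Be
(r5,c5) = He
(r1,c2) = H
(r2,c2) = Be
(r2,c4) = H
(r3,c1) = H
(r3,c3) = Be
(r3,c4) = Li
(r4,c3) = He
(r5,c2) = Li
(r5,c3) = H
(r1,c1) = B
(r2,c3) = B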